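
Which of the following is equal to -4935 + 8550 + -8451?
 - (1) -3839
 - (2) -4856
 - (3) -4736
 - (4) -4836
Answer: 4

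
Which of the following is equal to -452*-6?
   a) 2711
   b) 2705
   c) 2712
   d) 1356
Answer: c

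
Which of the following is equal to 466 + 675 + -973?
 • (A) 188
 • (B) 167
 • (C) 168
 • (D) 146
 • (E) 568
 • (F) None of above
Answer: C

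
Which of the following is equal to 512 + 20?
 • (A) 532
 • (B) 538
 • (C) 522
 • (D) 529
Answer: A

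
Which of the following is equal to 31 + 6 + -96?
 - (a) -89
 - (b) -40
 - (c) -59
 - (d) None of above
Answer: c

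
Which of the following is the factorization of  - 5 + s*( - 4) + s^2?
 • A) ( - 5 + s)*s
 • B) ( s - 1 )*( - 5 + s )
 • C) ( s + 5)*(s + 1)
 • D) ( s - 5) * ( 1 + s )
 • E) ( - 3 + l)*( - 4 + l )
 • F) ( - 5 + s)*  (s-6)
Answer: D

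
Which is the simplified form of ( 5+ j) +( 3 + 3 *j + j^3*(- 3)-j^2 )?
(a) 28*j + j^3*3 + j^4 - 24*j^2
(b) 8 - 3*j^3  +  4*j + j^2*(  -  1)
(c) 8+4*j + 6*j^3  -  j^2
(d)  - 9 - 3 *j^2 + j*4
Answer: b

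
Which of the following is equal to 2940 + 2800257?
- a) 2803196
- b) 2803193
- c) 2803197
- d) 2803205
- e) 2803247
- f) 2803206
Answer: c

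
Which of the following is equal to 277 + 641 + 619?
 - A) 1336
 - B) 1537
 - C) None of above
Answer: B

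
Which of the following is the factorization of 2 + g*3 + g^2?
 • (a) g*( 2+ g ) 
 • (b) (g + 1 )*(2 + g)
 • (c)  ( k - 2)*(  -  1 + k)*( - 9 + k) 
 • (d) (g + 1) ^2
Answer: b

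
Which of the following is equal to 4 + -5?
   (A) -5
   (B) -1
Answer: B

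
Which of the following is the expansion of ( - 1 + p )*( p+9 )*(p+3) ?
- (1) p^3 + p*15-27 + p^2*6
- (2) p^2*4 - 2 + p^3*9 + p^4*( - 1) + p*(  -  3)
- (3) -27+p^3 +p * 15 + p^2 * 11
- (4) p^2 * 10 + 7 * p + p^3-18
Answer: 3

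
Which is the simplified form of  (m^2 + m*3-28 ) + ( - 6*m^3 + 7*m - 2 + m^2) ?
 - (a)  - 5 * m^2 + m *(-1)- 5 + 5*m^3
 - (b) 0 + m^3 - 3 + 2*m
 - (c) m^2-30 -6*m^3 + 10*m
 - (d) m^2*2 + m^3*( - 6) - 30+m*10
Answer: d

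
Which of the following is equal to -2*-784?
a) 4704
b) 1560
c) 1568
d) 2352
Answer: c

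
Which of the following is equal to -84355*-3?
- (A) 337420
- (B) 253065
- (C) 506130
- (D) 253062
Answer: B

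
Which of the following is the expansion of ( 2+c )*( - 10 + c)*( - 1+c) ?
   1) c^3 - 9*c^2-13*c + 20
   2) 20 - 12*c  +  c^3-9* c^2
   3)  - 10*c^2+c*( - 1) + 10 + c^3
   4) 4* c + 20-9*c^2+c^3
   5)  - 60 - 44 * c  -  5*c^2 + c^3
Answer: 2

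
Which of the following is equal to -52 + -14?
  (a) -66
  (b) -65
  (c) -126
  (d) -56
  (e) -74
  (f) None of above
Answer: a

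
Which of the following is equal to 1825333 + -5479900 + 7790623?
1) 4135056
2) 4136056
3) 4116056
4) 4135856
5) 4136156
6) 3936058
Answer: 2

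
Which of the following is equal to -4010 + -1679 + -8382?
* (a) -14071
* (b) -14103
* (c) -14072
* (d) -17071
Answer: a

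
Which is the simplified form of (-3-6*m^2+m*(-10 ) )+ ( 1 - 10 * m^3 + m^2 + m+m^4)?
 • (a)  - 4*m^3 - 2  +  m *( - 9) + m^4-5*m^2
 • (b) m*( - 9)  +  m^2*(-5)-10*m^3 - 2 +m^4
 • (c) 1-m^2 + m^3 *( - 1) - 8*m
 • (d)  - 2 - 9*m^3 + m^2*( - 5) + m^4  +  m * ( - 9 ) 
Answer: b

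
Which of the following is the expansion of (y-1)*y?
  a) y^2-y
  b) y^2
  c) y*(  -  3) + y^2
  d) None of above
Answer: a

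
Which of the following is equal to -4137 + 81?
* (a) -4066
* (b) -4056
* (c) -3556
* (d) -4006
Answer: b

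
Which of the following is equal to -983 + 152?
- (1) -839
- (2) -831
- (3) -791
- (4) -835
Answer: 2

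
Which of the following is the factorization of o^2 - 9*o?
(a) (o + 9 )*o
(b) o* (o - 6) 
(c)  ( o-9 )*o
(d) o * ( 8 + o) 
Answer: c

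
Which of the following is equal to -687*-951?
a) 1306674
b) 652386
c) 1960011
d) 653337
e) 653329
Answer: d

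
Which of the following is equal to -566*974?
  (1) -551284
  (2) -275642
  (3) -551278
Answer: 1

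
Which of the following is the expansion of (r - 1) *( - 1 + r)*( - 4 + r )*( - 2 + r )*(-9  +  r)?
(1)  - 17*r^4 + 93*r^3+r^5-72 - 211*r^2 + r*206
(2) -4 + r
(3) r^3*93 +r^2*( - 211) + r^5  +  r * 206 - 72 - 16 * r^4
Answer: 1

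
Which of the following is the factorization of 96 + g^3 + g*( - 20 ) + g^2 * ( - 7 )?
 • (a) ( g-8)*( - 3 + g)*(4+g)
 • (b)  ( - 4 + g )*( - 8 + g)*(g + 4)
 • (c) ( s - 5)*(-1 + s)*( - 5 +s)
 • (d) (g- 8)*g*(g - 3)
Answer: a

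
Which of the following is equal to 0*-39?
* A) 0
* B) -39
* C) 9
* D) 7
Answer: A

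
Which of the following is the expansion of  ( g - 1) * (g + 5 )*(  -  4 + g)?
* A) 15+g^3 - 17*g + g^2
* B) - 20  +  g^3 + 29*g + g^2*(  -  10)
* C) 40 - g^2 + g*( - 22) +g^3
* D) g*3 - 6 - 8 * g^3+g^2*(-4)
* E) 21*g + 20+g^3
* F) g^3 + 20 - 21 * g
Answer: F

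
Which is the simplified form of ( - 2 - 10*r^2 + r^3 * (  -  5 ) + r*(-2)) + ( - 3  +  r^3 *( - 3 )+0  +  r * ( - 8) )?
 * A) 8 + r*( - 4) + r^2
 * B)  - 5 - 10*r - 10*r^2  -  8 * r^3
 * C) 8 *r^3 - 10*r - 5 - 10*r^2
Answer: B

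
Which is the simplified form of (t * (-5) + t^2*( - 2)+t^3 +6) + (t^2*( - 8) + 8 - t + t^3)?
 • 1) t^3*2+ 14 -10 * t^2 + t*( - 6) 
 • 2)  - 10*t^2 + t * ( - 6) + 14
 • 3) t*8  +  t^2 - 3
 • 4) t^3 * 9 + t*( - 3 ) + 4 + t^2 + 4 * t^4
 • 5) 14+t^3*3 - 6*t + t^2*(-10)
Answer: 1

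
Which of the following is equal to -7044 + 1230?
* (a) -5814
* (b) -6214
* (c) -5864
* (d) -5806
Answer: a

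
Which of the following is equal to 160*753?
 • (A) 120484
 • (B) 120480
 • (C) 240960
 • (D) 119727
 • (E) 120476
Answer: B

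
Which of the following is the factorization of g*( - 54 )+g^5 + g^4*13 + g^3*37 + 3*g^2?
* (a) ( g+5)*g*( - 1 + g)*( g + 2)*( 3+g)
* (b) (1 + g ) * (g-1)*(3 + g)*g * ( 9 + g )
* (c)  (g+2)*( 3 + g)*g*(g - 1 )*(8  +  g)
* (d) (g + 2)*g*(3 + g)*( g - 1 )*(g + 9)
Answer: d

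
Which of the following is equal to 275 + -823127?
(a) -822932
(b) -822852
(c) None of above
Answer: b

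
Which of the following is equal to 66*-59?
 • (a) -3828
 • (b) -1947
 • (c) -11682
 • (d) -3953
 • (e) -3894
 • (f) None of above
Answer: e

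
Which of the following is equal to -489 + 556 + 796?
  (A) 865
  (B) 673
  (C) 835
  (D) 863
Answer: D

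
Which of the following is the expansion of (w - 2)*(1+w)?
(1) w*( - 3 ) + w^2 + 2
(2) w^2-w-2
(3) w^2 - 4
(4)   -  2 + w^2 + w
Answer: 2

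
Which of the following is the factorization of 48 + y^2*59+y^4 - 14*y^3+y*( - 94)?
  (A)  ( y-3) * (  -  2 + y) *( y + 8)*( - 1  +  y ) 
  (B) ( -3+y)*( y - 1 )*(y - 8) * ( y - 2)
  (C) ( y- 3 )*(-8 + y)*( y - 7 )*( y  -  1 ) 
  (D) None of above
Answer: B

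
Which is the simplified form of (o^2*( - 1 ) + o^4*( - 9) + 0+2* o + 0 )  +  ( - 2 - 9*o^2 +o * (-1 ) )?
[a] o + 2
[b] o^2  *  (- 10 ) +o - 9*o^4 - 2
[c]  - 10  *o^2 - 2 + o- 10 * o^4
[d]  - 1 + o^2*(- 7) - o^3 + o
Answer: b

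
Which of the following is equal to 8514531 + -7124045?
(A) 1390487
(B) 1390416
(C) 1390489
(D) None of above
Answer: D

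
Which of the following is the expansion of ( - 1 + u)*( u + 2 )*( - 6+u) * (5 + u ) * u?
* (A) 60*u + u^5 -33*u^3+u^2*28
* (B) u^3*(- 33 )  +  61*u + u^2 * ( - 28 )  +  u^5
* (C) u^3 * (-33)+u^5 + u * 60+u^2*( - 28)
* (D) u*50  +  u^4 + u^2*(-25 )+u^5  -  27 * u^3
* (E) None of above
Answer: C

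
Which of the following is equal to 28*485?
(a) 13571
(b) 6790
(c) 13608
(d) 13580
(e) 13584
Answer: d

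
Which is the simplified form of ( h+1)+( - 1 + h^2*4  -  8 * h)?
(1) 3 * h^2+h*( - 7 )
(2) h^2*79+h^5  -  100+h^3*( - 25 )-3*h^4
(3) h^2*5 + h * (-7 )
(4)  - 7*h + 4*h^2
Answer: 4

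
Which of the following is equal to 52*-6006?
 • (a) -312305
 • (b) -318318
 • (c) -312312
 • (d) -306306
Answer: c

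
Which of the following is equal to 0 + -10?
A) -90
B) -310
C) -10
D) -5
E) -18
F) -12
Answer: C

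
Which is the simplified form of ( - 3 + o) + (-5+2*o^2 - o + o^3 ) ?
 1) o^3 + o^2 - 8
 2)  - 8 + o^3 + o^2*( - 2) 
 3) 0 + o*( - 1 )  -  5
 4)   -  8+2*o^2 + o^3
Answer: 4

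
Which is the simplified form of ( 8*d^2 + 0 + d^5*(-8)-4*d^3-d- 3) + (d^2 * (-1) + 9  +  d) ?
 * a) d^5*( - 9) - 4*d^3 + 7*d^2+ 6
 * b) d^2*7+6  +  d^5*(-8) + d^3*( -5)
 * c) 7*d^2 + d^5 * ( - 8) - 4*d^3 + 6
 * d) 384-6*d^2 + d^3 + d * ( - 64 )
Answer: c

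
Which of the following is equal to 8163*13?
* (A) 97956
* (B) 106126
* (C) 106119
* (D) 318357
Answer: C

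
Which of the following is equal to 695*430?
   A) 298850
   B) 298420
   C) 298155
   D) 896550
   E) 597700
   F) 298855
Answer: A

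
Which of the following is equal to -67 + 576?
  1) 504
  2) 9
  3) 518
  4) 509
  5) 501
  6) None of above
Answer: 4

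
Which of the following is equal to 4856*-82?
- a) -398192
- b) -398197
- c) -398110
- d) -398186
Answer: a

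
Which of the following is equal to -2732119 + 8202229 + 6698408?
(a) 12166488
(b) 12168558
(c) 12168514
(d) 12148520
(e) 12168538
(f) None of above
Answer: f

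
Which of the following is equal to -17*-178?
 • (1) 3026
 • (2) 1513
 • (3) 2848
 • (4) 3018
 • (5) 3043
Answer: 1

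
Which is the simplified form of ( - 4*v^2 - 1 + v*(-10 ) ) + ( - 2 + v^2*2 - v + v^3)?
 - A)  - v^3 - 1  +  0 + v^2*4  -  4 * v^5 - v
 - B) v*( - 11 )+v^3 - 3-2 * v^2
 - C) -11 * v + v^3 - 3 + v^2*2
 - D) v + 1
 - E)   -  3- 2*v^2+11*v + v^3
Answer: B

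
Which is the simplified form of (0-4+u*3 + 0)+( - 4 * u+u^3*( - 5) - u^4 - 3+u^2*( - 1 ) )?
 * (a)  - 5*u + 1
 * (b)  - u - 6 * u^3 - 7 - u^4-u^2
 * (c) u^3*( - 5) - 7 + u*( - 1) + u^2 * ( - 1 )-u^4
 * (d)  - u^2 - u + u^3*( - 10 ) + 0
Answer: c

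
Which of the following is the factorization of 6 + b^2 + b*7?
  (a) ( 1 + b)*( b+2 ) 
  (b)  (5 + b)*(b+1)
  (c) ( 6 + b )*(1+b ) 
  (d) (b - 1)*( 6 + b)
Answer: c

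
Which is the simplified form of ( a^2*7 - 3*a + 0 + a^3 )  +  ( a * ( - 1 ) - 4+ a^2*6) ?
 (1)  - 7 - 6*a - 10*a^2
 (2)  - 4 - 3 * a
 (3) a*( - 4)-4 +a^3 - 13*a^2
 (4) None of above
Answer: 4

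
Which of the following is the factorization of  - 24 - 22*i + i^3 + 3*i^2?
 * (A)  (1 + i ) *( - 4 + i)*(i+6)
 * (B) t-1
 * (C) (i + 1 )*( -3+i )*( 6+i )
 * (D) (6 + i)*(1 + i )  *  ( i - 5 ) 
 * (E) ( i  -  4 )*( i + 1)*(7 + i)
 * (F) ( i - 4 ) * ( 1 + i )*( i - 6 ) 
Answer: A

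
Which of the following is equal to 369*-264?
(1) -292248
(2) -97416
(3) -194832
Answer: 2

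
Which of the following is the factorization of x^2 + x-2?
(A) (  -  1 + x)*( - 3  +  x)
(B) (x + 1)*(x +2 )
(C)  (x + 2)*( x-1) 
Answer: C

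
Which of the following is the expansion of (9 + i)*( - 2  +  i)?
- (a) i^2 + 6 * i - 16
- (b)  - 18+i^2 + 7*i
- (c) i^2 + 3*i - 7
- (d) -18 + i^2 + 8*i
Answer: b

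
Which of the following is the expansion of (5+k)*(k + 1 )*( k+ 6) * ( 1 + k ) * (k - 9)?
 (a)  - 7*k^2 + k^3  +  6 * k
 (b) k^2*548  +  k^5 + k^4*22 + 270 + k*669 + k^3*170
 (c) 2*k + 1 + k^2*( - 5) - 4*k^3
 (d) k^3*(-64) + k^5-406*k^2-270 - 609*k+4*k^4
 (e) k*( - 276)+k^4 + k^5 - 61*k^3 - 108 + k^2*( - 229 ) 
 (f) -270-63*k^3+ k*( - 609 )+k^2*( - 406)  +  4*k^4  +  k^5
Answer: d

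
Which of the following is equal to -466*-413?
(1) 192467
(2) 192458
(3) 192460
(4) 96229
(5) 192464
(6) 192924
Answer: 2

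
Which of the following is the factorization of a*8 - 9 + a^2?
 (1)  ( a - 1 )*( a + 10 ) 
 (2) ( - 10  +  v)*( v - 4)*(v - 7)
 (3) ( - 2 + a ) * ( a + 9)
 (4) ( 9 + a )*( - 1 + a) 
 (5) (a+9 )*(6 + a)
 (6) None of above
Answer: 4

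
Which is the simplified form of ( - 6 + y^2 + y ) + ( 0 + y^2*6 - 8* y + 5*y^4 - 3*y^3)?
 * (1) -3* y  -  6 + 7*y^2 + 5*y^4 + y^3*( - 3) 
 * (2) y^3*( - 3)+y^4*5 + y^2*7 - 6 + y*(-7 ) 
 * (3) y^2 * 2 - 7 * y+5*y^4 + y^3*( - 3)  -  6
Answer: 2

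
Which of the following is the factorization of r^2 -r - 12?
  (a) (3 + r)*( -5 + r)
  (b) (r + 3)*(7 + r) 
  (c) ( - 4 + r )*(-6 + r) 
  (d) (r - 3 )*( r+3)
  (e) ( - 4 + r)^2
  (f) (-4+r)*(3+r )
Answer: f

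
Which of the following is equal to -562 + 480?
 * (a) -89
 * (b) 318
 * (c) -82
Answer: c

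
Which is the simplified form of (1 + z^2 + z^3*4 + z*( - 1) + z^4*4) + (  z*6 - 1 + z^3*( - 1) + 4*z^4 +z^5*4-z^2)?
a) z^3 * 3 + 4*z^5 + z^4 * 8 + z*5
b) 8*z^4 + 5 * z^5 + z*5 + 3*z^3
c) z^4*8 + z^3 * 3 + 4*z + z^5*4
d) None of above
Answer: a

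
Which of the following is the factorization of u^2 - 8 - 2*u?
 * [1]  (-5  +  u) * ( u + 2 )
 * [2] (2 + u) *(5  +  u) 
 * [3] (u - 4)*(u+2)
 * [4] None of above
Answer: 3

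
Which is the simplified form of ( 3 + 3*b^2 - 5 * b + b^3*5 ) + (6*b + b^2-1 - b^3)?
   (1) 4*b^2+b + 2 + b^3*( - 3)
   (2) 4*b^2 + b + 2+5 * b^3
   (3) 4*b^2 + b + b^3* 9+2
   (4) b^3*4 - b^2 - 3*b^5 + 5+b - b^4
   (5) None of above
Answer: 5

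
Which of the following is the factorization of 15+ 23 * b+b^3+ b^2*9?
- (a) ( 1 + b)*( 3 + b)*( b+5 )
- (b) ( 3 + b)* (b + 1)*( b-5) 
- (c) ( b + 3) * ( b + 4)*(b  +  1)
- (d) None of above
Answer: a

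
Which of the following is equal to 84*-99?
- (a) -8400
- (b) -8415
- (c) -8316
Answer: c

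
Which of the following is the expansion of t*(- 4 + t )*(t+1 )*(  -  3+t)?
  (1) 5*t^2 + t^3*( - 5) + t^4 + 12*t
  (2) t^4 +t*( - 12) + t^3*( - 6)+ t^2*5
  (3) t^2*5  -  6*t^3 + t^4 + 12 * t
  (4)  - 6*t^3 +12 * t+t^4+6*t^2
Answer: 3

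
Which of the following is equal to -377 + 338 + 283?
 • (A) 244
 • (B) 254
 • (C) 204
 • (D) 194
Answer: A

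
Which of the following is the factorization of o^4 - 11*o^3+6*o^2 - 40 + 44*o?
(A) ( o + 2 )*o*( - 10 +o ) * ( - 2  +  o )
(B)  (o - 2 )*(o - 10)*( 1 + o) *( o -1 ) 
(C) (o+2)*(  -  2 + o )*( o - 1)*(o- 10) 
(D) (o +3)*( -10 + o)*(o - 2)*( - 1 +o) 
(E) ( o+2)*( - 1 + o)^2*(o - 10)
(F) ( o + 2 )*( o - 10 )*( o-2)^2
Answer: C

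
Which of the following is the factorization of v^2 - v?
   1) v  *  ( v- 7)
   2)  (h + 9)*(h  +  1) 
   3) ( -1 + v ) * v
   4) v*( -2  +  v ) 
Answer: 3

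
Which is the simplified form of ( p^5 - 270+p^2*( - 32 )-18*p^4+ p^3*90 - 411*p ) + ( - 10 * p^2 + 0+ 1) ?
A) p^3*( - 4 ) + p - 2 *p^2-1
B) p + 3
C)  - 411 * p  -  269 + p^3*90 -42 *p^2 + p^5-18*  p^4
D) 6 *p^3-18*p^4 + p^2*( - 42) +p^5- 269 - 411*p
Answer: C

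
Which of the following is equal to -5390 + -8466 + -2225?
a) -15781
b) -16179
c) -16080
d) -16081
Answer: d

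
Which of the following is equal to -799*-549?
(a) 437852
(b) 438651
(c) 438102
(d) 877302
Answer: b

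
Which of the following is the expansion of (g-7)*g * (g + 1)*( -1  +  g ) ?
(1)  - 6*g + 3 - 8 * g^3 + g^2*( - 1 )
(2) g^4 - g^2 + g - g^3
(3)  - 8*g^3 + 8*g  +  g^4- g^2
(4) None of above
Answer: 4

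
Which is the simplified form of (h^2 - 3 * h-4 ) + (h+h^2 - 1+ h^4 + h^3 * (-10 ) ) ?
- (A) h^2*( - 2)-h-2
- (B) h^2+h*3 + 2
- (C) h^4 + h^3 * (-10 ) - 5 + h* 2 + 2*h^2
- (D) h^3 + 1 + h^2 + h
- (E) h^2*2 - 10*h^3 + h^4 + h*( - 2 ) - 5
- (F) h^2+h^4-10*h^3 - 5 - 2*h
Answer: E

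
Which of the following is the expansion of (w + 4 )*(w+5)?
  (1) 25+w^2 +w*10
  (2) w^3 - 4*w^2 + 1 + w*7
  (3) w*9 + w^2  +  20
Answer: 3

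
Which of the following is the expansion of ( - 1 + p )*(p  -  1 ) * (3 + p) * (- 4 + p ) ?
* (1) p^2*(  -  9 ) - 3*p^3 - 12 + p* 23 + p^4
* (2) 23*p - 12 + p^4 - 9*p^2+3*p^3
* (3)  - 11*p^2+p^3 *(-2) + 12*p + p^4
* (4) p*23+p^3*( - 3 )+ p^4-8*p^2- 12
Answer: 1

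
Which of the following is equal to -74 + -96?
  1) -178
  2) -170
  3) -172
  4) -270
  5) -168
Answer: 2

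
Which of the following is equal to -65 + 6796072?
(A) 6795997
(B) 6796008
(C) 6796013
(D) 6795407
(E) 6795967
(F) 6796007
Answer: F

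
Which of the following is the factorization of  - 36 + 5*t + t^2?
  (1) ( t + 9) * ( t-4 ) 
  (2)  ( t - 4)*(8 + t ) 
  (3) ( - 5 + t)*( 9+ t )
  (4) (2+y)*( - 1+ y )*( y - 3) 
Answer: 1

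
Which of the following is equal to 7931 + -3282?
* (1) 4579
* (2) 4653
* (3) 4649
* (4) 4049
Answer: 3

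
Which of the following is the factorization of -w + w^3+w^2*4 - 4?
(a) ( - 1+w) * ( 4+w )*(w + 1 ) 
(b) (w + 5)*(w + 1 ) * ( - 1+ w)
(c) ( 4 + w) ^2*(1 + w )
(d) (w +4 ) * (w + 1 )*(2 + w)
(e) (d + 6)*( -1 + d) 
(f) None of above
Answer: a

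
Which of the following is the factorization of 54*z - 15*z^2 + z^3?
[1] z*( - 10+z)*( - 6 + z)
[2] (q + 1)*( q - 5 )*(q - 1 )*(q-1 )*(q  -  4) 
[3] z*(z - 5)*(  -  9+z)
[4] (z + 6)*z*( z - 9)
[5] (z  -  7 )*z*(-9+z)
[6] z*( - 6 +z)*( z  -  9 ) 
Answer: 6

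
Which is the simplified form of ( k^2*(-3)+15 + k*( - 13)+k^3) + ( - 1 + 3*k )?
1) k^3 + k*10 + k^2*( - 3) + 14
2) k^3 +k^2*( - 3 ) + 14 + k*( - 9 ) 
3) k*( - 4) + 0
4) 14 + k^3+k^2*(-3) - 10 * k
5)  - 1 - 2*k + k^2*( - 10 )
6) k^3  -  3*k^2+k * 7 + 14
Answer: 4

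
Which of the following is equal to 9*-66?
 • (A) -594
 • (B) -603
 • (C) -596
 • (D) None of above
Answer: A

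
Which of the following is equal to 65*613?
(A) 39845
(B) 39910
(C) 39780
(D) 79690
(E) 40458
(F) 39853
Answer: A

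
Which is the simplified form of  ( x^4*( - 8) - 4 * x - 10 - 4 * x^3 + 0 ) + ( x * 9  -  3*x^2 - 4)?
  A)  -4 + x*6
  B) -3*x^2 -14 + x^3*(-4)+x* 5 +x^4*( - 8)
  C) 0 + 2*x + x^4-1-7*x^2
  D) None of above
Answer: B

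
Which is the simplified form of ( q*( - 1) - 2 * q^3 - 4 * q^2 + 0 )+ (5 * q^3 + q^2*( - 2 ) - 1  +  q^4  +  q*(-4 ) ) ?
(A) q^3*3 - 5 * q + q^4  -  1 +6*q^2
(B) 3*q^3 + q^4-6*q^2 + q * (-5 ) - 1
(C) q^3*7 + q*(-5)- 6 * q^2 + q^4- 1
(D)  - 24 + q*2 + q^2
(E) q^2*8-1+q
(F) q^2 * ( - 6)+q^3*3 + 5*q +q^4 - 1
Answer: B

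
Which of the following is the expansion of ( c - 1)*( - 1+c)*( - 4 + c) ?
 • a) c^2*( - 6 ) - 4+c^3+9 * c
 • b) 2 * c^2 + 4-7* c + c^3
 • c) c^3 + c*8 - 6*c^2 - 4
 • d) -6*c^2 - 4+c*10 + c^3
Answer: a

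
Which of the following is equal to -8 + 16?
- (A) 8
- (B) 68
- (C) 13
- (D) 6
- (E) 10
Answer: A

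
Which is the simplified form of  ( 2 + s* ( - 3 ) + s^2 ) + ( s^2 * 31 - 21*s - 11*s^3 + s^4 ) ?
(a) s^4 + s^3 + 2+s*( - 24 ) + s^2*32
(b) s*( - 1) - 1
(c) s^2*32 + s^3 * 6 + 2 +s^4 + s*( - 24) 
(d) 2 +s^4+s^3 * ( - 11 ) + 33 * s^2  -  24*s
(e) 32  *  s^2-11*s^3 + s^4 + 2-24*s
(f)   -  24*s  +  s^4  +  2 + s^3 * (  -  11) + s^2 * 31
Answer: e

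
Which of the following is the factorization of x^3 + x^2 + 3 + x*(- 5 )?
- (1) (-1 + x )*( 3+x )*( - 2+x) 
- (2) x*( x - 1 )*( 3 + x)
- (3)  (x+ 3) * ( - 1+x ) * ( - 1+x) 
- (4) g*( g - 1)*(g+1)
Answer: 3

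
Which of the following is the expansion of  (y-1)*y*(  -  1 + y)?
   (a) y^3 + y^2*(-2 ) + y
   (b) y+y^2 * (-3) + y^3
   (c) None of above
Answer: a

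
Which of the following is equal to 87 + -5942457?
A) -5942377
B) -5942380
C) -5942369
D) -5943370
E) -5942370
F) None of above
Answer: E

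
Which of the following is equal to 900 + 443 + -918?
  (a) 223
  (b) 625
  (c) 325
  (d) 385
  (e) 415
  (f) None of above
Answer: f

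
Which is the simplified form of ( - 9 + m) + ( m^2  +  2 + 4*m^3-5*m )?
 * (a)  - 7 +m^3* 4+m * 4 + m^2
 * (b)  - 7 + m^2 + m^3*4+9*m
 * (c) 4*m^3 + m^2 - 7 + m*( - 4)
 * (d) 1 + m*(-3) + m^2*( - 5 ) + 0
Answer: c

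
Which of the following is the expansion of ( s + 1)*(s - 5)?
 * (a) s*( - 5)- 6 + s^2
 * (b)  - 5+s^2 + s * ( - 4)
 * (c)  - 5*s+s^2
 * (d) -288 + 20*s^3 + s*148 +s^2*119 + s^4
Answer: b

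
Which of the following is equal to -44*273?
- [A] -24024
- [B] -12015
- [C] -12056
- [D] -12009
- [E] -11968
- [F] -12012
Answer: F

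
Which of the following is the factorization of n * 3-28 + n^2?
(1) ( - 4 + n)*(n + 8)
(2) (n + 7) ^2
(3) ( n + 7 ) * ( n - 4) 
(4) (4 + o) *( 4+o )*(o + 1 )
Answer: 3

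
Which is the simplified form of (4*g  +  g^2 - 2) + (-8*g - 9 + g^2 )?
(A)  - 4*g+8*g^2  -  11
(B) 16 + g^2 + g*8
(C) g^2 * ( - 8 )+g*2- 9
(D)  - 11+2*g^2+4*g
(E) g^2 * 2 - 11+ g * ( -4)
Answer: E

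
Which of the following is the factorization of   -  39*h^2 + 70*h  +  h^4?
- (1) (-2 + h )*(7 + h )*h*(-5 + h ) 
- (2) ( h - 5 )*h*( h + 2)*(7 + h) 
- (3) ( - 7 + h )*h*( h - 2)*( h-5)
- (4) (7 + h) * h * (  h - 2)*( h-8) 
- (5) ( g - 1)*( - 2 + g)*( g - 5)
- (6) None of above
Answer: 1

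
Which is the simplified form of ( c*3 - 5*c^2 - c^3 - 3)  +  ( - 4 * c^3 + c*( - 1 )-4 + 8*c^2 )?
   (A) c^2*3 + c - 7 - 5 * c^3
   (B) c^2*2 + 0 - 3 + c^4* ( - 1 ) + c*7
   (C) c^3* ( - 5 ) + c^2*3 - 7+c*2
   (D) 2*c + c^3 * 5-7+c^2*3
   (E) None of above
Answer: C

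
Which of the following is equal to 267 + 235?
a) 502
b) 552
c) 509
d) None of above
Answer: a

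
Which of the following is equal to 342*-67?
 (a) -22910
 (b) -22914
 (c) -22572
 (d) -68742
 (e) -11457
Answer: b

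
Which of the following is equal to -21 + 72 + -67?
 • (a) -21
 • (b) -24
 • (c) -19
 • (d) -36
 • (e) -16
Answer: e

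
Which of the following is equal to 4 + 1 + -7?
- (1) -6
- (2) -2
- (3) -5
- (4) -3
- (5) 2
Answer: 2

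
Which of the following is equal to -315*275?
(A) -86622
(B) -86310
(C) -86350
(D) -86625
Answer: D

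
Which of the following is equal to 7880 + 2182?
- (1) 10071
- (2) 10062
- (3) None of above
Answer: 2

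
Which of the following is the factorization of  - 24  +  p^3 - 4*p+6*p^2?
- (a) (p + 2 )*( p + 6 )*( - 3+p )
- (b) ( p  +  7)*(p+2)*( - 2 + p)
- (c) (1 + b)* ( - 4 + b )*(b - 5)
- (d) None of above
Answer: d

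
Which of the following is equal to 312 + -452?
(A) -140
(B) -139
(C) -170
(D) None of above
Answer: A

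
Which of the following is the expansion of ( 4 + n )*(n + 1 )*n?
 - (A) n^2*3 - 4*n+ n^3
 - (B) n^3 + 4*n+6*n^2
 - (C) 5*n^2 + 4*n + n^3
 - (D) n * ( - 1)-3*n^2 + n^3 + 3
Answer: C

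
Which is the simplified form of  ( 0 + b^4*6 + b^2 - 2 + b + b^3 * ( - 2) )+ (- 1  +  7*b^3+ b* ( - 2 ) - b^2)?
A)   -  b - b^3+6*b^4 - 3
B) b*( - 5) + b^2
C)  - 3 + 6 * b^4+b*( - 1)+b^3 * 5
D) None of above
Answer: C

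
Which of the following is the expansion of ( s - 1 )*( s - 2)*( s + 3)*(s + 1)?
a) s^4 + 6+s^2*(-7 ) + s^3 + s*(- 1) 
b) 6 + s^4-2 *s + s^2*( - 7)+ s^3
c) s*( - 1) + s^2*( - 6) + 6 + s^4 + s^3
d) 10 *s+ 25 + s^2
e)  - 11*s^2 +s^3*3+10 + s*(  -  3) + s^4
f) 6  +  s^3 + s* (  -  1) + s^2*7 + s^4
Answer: a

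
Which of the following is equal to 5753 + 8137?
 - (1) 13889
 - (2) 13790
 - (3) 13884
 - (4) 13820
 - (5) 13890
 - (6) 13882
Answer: 5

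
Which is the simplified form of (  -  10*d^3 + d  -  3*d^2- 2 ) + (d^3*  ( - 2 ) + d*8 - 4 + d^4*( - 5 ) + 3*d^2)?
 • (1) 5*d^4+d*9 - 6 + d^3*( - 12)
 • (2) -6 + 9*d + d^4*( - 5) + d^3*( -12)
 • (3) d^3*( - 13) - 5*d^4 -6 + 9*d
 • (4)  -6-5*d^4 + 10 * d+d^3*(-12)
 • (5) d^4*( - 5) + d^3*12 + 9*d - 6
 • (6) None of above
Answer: 2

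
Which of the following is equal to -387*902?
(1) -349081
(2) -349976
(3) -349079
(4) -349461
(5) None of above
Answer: 5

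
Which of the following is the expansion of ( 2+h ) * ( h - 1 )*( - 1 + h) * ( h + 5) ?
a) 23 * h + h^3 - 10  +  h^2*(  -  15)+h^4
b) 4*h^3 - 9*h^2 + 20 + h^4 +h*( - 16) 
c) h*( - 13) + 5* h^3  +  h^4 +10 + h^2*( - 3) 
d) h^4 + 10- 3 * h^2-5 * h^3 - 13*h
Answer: c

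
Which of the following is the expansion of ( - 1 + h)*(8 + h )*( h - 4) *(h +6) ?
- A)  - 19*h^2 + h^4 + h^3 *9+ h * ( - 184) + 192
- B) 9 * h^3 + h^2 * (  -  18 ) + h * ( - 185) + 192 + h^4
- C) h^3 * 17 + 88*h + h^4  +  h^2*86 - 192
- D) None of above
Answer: D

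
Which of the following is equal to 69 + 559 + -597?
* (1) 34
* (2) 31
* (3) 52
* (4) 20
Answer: 2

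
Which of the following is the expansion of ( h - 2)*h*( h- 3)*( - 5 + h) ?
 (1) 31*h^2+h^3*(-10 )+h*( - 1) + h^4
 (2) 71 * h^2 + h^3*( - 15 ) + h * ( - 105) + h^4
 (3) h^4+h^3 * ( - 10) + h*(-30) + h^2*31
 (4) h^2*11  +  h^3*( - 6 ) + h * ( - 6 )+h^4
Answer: 3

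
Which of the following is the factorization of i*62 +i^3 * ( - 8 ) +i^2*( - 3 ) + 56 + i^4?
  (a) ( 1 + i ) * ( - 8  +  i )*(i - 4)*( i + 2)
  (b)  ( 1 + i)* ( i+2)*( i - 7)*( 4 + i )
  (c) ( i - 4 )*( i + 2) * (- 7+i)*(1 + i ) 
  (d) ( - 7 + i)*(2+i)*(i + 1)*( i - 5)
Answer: c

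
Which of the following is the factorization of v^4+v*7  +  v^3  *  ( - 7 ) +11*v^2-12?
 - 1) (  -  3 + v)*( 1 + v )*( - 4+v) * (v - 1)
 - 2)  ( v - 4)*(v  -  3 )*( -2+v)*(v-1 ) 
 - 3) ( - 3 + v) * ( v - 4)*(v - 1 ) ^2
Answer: 1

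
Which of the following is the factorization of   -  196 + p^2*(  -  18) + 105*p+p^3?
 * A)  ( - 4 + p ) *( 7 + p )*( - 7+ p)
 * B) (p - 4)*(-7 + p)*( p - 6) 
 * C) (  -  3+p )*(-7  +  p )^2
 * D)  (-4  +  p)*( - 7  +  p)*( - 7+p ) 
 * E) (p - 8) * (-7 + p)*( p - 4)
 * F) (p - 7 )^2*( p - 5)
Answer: D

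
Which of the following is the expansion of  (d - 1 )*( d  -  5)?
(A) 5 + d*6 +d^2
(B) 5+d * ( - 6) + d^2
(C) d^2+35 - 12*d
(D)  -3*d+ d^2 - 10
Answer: B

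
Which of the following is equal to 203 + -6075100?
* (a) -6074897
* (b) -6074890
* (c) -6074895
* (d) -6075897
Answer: a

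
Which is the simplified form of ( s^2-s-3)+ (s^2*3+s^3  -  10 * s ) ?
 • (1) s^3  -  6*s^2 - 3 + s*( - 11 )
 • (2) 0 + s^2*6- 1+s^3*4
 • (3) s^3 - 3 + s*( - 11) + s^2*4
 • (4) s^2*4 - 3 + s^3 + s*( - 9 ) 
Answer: 3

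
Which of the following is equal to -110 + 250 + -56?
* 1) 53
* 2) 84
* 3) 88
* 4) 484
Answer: 2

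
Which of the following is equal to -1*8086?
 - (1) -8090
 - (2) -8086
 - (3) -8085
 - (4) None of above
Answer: 2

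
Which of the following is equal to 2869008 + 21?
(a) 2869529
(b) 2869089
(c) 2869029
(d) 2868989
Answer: c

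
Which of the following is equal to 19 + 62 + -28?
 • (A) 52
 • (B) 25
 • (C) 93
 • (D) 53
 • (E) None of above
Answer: D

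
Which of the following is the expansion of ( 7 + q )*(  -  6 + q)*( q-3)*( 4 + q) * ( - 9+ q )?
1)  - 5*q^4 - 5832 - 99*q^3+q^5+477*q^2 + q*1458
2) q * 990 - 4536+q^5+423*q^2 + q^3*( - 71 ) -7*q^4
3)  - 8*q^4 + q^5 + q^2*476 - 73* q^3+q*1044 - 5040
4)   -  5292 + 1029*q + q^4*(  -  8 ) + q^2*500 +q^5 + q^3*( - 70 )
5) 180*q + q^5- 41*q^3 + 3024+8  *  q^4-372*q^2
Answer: 2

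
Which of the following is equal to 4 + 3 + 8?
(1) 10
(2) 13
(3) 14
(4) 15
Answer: 4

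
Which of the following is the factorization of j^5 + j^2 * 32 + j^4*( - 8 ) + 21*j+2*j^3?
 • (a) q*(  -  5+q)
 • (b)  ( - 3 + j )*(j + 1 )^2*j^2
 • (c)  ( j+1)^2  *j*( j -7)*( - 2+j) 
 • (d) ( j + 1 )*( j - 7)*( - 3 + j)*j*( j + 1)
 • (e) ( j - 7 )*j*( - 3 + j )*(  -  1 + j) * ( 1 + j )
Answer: d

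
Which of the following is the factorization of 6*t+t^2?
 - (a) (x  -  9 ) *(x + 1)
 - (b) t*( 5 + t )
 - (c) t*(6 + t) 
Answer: c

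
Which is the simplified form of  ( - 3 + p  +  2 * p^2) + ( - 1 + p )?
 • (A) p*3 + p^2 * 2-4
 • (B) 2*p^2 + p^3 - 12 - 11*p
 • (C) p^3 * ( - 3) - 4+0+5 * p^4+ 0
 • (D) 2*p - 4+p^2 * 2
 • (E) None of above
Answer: D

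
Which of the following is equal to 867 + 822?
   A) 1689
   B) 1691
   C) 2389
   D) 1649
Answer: A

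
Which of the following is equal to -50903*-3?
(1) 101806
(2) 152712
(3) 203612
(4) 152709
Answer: 4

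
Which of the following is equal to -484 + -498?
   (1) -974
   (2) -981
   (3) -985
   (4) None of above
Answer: 4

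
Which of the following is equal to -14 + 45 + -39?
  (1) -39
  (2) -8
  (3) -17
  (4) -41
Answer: 2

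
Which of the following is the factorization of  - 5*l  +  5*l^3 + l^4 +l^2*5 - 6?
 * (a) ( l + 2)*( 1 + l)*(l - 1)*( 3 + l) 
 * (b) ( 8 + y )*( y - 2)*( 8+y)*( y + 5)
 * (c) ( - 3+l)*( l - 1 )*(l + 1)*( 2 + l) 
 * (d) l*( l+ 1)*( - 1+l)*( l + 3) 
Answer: a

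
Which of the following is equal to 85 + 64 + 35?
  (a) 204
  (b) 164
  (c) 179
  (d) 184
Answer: d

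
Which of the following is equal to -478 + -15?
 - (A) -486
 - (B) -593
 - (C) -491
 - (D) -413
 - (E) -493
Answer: E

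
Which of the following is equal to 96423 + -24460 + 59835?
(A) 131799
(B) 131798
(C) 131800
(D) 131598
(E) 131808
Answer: B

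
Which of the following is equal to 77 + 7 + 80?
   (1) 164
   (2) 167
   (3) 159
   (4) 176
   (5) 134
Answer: 1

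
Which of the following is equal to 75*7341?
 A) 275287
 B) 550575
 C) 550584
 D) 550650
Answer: B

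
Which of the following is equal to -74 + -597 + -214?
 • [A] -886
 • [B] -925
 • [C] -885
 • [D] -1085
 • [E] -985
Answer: C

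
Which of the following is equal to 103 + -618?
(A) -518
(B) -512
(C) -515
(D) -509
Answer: C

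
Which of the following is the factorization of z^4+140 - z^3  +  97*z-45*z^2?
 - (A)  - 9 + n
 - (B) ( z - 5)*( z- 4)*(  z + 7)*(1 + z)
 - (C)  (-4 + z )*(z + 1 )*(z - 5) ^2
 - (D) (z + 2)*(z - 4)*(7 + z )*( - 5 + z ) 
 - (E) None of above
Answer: B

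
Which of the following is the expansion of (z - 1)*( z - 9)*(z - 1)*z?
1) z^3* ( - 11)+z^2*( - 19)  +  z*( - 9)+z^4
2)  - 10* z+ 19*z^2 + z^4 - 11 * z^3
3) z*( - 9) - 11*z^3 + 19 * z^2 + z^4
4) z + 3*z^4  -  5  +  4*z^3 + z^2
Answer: 3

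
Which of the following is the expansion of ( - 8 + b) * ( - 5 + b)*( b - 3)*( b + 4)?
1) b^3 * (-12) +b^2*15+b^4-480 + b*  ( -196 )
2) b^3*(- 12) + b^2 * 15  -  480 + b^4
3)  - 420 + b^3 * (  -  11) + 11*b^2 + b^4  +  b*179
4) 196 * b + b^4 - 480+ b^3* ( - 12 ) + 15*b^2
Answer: 4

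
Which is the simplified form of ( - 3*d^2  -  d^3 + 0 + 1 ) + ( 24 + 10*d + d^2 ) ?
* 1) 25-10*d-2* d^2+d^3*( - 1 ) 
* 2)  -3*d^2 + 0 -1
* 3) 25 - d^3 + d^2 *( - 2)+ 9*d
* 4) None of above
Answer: 4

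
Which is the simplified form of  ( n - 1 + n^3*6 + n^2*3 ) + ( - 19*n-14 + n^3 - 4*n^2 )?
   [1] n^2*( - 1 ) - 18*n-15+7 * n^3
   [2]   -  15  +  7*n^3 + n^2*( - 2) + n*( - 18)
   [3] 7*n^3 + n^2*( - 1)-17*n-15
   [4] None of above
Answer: 1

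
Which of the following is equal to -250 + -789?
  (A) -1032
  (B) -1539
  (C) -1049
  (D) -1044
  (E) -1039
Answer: E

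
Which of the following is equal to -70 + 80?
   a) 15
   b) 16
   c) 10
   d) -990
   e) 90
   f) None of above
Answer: c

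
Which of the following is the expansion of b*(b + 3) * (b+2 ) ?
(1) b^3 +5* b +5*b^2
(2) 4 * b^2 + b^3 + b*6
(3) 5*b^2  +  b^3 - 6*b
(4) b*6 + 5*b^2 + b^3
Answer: 4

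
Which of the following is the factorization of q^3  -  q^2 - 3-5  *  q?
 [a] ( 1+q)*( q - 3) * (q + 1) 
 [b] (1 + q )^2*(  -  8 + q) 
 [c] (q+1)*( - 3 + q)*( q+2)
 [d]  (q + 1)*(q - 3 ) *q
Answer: a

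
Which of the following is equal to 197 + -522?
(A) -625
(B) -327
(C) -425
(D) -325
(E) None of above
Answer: D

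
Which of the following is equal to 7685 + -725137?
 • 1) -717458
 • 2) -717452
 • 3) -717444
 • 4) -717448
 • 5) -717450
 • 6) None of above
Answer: 2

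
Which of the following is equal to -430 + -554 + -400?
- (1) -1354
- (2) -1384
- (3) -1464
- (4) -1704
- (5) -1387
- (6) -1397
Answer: 2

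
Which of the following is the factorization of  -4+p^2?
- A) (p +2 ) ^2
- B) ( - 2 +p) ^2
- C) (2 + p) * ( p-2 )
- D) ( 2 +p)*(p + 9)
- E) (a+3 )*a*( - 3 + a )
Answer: C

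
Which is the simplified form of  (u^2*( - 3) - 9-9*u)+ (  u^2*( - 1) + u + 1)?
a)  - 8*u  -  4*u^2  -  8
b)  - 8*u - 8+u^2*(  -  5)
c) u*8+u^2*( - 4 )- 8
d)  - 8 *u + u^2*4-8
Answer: a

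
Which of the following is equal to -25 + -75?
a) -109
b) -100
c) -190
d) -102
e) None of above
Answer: b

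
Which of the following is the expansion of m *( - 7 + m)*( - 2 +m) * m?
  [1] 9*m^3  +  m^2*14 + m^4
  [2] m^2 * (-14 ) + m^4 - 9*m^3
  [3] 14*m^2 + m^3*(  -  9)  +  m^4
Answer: 3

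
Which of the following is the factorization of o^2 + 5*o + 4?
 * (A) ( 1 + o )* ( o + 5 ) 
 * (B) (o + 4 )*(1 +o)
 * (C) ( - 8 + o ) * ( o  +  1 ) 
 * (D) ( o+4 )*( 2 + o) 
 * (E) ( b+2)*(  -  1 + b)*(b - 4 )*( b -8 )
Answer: B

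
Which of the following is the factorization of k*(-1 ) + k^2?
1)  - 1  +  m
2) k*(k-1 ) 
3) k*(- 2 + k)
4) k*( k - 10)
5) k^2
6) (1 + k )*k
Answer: 2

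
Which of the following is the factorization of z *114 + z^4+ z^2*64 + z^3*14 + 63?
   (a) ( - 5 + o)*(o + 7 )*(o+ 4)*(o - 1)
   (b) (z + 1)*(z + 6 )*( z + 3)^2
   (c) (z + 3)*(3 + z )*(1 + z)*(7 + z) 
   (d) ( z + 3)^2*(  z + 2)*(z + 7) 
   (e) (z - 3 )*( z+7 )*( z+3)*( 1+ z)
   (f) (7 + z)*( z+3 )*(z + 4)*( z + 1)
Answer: c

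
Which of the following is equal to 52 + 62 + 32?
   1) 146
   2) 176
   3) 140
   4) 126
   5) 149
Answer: 1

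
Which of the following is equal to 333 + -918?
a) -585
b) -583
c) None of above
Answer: a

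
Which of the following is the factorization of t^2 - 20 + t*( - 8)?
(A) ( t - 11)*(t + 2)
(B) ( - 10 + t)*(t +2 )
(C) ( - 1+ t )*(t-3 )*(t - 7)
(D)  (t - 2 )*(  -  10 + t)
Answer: B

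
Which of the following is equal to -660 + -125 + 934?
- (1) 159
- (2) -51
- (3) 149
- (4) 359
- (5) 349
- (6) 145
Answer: 3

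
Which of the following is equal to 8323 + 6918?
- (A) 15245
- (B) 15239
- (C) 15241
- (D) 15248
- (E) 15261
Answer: C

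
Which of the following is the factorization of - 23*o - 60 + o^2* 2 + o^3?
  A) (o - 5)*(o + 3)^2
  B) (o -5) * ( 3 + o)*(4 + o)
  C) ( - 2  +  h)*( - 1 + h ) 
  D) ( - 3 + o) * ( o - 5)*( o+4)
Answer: B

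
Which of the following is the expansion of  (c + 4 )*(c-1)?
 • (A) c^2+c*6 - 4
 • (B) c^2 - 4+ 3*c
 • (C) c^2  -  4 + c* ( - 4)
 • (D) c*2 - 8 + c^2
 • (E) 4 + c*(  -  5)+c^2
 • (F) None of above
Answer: B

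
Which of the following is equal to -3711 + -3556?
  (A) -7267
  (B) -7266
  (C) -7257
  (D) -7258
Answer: A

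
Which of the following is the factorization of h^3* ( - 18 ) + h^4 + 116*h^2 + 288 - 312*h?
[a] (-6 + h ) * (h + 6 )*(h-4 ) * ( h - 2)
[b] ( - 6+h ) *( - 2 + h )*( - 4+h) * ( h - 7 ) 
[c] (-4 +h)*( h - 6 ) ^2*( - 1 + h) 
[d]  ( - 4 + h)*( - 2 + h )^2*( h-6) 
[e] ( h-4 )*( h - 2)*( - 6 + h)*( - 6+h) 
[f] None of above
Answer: e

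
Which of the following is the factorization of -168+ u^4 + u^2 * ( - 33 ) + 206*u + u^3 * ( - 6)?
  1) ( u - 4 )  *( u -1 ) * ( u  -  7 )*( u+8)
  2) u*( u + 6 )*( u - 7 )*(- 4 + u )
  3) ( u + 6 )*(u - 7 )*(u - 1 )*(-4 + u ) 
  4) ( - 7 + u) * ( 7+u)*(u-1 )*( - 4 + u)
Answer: 3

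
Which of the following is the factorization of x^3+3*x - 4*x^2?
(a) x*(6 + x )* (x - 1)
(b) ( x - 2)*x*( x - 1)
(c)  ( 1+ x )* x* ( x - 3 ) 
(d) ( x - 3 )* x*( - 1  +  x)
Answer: d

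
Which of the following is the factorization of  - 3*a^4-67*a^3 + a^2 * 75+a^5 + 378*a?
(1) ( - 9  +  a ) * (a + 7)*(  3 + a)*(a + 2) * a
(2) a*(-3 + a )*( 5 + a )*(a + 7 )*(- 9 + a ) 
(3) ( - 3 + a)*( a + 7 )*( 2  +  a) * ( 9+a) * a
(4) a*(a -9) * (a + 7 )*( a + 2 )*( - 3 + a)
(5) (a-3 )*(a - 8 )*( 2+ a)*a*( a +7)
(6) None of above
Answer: 4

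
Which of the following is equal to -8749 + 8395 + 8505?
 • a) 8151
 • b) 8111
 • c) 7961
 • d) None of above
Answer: a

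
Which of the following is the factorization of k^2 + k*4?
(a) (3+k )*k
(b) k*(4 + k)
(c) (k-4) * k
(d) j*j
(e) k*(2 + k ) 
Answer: b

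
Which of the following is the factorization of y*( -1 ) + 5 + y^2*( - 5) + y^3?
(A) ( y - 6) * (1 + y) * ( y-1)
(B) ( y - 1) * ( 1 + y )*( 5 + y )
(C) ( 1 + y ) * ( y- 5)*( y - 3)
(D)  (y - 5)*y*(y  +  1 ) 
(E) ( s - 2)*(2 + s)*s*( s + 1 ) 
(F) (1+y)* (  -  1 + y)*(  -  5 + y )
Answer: F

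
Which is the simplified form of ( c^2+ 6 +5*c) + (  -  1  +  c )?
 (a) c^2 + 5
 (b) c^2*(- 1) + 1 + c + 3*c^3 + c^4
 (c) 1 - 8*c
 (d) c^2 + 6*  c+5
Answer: d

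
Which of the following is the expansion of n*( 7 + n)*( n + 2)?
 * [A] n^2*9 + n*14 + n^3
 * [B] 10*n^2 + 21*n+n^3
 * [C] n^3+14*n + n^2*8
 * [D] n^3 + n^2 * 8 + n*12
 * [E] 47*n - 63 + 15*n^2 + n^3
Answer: A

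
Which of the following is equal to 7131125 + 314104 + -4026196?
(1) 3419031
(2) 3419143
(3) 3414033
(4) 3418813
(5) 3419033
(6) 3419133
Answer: 5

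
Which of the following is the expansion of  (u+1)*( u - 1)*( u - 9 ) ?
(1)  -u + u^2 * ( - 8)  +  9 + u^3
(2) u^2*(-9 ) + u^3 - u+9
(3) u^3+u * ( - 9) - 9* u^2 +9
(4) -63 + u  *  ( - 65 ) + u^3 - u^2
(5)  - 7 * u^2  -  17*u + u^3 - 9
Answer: 2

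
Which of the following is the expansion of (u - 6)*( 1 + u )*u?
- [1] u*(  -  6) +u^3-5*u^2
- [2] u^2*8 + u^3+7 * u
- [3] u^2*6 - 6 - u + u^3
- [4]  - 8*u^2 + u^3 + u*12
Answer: 1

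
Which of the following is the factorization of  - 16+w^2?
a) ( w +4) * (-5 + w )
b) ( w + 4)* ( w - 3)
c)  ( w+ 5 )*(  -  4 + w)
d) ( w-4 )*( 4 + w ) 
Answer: d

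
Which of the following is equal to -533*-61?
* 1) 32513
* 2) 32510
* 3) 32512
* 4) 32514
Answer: 1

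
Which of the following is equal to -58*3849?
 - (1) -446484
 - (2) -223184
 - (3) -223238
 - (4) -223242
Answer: 4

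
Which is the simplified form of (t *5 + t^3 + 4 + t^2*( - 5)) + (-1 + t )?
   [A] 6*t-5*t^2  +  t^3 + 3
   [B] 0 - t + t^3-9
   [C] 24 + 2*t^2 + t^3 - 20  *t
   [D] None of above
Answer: A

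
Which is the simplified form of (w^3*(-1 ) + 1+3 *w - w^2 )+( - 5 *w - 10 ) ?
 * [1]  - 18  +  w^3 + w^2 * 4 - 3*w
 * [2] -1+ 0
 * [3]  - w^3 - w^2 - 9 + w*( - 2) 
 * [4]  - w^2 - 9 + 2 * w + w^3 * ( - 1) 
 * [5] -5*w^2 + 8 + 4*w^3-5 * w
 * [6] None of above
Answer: 3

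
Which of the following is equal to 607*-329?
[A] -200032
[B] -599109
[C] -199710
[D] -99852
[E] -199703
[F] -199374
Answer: E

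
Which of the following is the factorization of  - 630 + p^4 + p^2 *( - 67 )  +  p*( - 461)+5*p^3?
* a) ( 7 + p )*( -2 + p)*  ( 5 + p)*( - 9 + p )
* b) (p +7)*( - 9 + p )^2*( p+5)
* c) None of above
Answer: c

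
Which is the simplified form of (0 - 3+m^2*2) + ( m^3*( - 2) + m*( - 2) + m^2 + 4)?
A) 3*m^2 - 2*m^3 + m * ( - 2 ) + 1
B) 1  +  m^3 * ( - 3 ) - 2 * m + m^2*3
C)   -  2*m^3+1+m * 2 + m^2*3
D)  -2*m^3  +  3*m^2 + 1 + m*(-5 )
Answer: A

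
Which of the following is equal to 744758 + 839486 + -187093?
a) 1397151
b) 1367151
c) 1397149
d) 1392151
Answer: a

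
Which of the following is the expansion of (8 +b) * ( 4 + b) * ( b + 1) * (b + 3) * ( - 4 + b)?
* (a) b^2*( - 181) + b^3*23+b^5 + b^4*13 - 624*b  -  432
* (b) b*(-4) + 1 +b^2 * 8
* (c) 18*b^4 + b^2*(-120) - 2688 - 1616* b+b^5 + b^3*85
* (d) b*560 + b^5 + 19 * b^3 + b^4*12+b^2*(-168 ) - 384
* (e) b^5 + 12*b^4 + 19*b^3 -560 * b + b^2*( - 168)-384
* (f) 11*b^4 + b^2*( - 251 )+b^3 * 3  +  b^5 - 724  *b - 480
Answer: e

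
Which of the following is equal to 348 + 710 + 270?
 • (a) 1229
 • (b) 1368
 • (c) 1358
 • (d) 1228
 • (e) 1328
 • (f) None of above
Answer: e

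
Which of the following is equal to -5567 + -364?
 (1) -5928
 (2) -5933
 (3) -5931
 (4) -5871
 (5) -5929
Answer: 3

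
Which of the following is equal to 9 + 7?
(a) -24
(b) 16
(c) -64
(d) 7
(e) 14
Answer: b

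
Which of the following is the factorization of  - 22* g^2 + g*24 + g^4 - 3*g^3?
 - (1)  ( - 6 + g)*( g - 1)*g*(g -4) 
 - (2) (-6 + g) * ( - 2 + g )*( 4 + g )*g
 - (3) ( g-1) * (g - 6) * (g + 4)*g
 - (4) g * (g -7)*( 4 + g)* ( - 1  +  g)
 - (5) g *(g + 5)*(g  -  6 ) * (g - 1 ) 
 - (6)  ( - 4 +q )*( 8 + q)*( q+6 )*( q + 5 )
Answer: 3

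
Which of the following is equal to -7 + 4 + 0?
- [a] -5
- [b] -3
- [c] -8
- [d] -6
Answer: b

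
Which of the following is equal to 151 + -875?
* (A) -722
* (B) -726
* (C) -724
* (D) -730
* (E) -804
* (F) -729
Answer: C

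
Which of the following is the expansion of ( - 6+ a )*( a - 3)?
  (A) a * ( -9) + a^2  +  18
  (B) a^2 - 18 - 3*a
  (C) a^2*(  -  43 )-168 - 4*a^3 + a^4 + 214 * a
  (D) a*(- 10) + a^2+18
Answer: A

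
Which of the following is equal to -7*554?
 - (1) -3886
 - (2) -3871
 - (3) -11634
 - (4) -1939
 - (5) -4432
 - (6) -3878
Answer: 6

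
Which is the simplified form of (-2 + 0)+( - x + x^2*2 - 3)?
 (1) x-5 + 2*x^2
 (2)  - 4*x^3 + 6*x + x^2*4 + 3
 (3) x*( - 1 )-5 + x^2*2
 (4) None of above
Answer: 3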